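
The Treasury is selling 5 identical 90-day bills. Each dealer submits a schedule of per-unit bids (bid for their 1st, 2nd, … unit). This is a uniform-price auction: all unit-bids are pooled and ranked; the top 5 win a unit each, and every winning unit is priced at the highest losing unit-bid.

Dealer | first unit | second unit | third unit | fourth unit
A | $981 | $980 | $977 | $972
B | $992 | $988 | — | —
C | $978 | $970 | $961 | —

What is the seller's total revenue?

Pooled unit-bids ranked (top 5): 992 (B-1), 988 (B-2), 981 (A-1), 980 (A-2), 978 (C-1)
First bid not allocated: $977.
Allocation: A 2, B 2, C 1. Every unit priced at $977.
Revenue = 5 × 977 = $4,885.

Total revenue: $4,885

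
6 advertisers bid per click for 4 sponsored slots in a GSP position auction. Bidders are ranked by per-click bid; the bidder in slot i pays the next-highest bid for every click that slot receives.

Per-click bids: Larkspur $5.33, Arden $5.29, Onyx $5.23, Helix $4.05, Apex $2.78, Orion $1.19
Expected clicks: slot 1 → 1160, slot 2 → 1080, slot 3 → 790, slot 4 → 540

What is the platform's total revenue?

Per-click bids in order: $5.33 (Larkspur) > $5.29 (Arden) > $5.23 (Onyx) > $4.05 (Helix) > $2.78 (Apex) > …
Slot 1: Larkspur pays $5.29 × 1160 = $6136.40
Slot 2: Arden pays $5.23 × 1080 = $5648.40
Slot 3: Onyx pays $4.05 × 790 = $3199.50
Slot 4: Helix pays $2.78 × 540 = $1501.20
Total = $16485.50

Total revenue: $16485.50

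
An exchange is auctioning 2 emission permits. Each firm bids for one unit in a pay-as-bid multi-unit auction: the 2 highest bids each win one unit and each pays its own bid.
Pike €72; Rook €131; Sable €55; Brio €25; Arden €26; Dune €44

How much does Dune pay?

Sorting: 131 (Rook), 72 (Pike), 55 (Sable), 44 (Dune), …
Top 2: Rook, Pike.
Dune does not win → €0.

Dune pays €0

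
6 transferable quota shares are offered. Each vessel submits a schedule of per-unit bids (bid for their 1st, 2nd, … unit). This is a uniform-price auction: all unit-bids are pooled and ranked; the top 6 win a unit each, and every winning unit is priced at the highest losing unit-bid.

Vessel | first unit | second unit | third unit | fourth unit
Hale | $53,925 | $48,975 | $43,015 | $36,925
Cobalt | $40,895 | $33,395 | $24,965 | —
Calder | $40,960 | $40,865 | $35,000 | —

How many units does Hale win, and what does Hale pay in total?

Hale: 3 units, pays $110,775

Pooled unit-bids ranked (top 6): 53,925 (Hale-1), 48,975 (Hale-2), 43,015 (Hale-3), 40,960 (Calder-1), 40,895 (Cobalt-1), 40,865 (Calder-2)
Highest rejected unit-bid = $36,925.
Hale wins 3 unit(s) at $36,925 each.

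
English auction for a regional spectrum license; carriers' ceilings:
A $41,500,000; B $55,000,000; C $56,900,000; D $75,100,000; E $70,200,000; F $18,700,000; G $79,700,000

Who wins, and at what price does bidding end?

Limits ranked: 79,700,000 (G) > 75,100,000 (D) > 70,200,000 (E) > 56,900,000 (C) > 55,000,000 (B) > 41,500,000 (A) > …
Bidding ends when D exits at $75,100,000; G takes it.

G wins at $75,100,000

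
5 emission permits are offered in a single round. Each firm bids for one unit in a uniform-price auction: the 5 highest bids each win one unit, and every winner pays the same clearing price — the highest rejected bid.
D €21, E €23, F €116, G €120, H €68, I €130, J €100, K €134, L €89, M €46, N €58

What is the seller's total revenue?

Total revenue: €445

Ordering the bids: 134 (K), 130 (I), 120 (G), 116 (F), 100 (J), 89 (L), 68 (H), …
Winners (5 units): K, I, G, F, J.
First losing bid is L's €89, which sets the uniform price.
Total revenue = 5 × €89 = €445.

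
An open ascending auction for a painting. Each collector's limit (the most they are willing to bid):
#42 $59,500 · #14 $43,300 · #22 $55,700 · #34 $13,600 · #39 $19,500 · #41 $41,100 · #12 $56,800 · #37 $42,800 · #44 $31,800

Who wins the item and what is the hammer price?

#42 wins at $56,800

Rule: the price rises until one bidder remains; the winner pays the price at which the last rival dropped out.
Limits in order: 59,500 (#42) > 56,800 (#12) > 55,700 (#22) > 43,300 (#14) > 42,800 (#37) > 41,100 (#41) > …
Once the price passes $56,800, only #42 is left; the hammer falls at #12's limit of $56,800.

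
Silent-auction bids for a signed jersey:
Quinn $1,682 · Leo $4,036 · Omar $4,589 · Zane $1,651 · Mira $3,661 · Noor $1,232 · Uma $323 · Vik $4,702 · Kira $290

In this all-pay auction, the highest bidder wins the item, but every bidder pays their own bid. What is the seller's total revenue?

Rule: the highest bidder wins the item, but every bidder pays their own bid.
Sorting bids: 4,702 (Vik) > 4,589 (Omar) > 4,036 (Leo) > 3,661 (Mira) > 1,682 (Quinn) > 1,651 (Zane) > …
Vik wins with the top bid; all bids are sunk regardless.
Every bidder forfeits their bid regardless of winning.
Revenue = 1,682 + 4,036 + 4,589 + 1,651 + 3,661 + 1,232 + 323 + 4,702 + 290 = $22,166.

Total revenue: $22,166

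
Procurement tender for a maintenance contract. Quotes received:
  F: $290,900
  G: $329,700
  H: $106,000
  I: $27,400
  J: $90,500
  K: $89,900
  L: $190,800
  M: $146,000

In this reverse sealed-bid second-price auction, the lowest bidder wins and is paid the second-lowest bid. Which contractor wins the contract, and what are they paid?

Bids ranked: 27,400 (I) < 89,900 (K) < 90,500 (J) < 106,000 (H) < 146,000 (M) < 190,800 (L) < …
I is lowest; is paid the second-lowest bid, $89,900.

I is paid $89,900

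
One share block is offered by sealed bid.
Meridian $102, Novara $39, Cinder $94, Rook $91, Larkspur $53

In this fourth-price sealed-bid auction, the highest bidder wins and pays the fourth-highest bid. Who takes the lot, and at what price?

Meridian pays $53

Fourth-price sealed-bid auction: the highest bidder wins and pays the fourth-highest bid.
Bids in order: 102 (Meridian) > 94 (Cinder) > 91 (Rook) > 53 (Larkspur) > 39 (Novara)
Meridian is highest; pays the fourth-highest bid, $53.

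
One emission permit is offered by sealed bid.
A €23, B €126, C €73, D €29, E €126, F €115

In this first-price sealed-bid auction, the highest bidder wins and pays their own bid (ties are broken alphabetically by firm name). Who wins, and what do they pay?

Bids ranked: 126 (B) > 126 (E) > 115 (F) > 73 (C) > 29 (D) > 23 (A)
B and E tie at €126; tie-break gives it to B.
First-price: B pays what they bid, €126.

B pays €126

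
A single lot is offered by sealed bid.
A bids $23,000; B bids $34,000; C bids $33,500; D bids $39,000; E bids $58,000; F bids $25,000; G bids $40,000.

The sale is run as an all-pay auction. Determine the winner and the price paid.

Sorting bids: 58,000 (E) > 40,000 (G) > 39,000 (D) > 34,000 (B) > 33,500 (C) > 25,000 (F) > …
E wins with the top bid; all bids are sunk regardless.

E pays $58,000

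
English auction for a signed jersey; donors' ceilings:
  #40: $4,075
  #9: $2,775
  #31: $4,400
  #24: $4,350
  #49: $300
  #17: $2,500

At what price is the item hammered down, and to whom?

#31 wins at $4,350

Limits ranked: 4,400 (#31) > 4,350 (#24) > 4,075 (#40) > 2,775 (#9) > 2,500 (#17) > 300 (#49)
Bidding ends when #24 exits at $4,350; #31 takes it.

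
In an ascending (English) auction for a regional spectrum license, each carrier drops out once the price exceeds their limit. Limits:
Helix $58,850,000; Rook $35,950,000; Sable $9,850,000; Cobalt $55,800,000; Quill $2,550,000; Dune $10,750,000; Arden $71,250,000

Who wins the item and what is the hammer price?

Arden wins at $58,850,000

Ascending (English) auction: the price rises until one bidder remains; the winner pays the price at which the last rival dropped out.
Limits in order: 71,250,000 (Arden) > 58,850,000 (Helix) > 55,800,000 (Cobalt) > 35,950,000 (Rook) > 10,750,000 (Dune) > 9,850,000 (Sable) > …
Bidding ends when Helix exits at $58,850,000; Arden takes it.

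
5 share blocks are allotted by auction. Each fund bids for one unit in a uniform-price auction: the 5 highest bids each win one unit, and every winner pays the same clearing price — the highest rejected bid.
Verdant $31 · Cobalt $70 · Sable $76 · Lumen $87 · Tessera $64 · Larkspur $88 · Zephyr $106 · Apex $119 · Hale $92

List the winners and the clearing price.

Sorting: 119 (Apex), 106 (Zephyr), 92 (Hale), 88 (Larkspur), 87 (Lumen), 76 (Sable), 70 (Cobalt), …
Winners (5 units): Apex, Zephyr, Hale, Larkspur, Lumen.
Highest unsuccessful bid: $76 → clearing price.

Apex, Zephyr, Hale, Larkspur, Lumen; each pays $76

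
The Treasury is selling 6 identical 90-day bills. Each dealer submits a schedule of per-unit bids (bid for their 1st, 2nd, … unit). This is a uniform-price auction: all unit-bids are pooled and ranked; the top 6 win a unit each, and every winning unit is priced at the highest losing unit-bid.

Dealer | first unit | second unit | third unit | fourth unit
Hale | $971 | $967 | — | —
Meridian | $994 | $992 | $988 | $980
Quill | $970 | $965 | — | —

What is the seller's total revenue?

Merging the schedules and taking the best 6: 994 (Meridian-1), 992 (Meridian-2), 988 (Meridian-3), 980 (Meridian-4), 971 (Hale-1), 970 (Quill-1)
First bid not allocated: $967.
Allocation: Hale 1, Meridian 4, Quill 1. Every unit priced at $967.
Revenue = 6 × 967 = $5,802.

Total revenue: $5,802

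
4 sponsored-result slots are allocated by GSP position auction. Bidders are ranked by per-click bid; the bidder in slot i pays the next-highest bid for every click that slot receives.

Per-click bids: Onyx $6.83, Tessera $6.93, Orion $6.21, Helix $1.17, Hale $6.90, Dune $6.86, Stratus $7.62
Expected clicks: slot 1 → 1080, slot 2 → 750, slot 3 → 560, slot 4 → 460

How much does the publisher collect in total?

Ranked by bid: $7.62 (Stratus) > $6.93 (Tessera) > $6.90 (Hale) > $6.86 (Dune) > $6.83 (Onyx) > …
Slot 1: Stratus pays $6.93 × 1080 = $7484.40
Slot 2: Tessera pays $6.90 × 750 = $5175.00
Slot 3: Hale pays $6.86 × 560 = $3841.60
Slot 4: Dune pays $6.83 × 460 = $3141.80
Total = $19642.80

Total revenue: $19642.80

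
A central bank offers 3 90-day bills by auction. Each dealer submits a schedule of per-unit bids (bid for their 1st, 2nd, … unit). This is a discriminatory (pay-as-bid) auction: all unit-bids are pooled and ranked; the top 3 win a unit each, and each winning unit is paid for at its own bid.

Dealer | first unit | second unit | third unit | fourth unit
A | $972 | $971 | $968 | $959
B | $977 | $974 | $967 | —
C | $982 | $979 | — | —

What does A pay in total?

Merging the schedules and taking the best 3: 982 (C-1), 979 (C-2), 977 (B-1)
Next rejected bid: $974 (not a price — pay-as-bid).
A wins no units.

A pays $0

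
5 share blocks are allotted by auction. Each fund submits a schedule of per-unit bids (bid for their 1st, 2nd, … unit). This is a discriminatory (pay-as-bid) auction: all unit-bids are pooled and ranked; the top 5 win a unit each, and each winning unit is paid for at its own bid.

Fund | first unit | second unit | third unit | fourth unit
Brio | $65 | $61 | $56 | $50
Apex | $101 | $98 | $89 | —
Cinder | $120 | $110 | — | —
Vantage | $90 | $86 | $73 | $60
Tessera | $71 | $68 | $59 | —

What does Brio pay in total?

Brio pays $0

Merging the schedules and taking the best 5: 120 (Cinder-1), 110 (Cinder-2), 101 (Apex-1), 98 (Apex-2), 90 (Vantage-1)
Next rejected bid: $89 (not a price — pay-as-bid).
Brio wins no units.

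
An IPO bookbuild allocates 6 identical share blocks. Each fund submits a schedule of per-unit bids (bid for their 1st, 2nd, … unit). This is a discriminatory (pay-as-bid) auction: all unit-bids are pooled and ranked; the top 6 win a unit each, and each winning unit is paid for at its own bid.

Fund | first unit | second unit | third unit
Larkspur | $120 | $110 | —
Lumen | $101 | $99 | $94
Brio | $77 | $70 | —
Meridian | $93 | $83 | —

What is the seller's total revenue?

Pooled unit-bids ranked (top 6): 120 (Larkspur-1), 110 (Larkspur-2), 101 (Lumen-1), 99 (Lumen-2), 94 (Lumen-3), 93 (Meridian-1)
Next rejected bid: $83 (not a price — pay-as-bid).
Each winning unit pays its own bid.
Revenue = 120 + 110 + 101 + 99 + 94 + 93 = $617.

Total revenue: $617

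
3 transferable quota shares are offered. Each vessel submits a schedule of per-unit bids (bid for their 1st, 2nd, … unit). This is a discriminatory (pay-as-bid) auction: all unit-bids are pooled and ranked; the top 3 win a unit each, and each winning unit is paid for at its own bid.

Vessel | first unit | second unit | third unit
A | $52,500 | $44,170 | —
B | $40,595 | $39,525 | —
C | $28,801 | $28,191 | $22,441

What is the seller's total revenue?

Total revenue: $137,265

All unit-bids, highest first — top 3: 52,500 (A-1), 44,170 (A-2), 40,595 (B-1)
Next rejected bid: $39,525 (not a price — pay-as-bid).
Each winning unit pays its own bid.
Revenue = 52,500 + 44,170 + 40,595 = $137,265.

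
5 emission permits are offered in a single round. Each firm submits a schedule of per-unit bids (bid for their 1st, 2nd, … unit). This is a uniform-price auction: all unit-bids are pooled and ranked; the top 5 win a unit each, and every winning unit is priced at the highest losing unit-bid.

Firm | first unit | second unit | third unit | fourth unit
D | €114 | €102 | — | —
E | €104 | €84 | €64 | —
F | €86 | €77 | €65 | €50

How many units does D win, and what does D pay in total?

Merging the schedules and taking the best 5: 114 (D-1), 104 (E-1), 102 (D-2), 86 (F-1), 84 (E-2)
The (k+1)-th unit-bid is €77.
D wins 2 unit(s) at €77 each.

D: 2 units, pays €154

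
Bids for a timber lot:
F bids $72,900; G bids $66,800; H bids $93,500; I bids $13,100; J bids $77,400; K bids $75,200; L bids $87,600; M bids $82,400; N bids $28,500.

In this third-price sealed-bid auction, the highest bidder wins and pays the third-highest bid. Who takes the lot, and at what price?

Sorting bids: 93,500 (H) > 87,600 (L) > 82,400 (M) > 77,400 (J) > 75,200 (K) > 72,900 (F) > …
H is highest; pays the third-highest bid, $82,400.

H pays $82,400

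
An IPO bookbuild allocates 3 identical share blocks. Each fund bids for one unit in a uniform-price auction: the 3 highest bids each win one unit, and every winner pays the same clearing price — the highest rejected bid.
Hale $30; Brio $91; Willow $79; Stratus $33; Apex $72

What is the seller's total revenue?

Bids ranked high→low: 91 (Brio), 79 (Willow), 72 (Apex), 33 (Stratus), 30 (Hale)
The 3 highest are Brio, Willow, Apex.
First losing bid is Stratus's $33, which sets the uniform price.
Total revenue = 3 × $33 = $99.

Total revenue: $99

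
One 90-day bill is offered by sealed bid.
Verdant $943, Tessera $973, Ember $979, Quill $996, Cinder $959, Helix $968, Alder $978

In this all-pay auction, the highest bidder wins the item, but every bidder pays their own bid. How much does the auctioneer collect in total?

Bids ranked: 996 (Quill) > 979 (Ember) > 978 (Alder) > 973 (Tessera) > 968 (Helix) > 959 (Cinder) > …
Quill wins with the top bid; all bids are sunk regardless.
Every bidder forfeits their bid regardless of winning.
Revenue = 943 + 973 + 979 + 996 + 959 + 968 + 978 = $6,796.

Total revenue: $6,796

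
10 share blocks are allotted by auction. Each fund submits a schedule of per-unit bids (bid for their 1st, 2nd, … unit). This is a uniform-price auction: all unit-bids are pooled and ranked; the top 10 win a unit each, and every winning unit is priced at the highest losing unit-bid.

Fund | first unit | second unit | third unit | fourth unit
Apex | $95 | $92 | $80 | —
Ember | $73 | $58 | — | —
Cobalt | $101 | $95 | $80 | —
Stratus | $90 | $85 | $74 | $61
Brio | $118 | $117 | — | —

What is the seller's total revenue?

Total revenue: $740

All unit-bids, highest first — top 10: 118 (Brio-1), 117 (Brio-2), 101 (Cobalt-1), 95 (Apex-1), 95 (Cobalt-2), 92 (Apex-2), 90 (Stratus-1), 85 (Stratus-2), 80 (Apex-3), 80 (Cobalt-3)
First bid not allocated: $74.
Allocation: Apex 3, Brio 2, Cobalt 3, Stratus 2. Every unit priced at $74.
Revenue = 10 × 74 = $740.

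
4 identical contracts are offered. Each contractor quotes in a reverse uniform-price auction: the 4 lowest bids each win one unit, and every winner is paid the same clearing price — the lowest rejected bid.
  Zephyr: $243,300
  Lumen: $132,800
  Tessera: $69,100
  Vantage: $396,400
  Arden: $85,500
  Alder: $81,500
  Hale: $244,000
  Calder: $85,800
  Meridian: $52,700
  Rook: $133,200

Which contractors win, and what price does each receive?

Sorting: 52,700 (Meridian), 69,100 (Tessera), 81,500 (Alder), 85,500 (Arden), 85,800 (Calder), 132,800 (Lumen), …
Winners (4 units): Meridian, Tessera, Alder, Arden.
Lowest unsuccessful bid: $85,800 → clearing price.

Meridian, Tessera, Alder, Arden; each is paid $85,800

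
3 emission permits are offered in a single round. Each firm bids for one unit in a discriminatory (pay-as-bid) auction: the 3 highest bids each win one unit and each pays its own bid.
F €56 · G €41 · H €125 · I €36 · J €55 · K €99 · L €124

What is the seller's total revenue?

Total revenue: €348

Ordering the bids: 125 (H), 124 (L), 99 (K), 56 (F), 55 (J), …
Winners (3 units): H, L, K.
Total revenue = 125 + 124 + 99 = €348.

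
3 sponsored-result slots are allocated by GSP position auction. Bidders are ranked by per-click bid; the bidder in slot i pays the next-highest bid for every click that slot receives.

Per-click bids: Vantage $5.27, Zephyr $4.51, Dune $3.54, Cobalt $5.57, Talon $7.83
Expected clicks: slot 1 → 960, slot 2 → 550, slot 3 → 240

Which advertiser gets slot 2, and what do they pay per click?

Per-click bids in order: $7.83 (Talon) > $5.57 (Cobalt) > $5.27 (Vantage) > $4.51 (Zephyr) > …
Slot 2 goes to the second-ranked bidder, Cobalt, who pays the next bid down: $5.27/click.

Cobalt; $5.27 per click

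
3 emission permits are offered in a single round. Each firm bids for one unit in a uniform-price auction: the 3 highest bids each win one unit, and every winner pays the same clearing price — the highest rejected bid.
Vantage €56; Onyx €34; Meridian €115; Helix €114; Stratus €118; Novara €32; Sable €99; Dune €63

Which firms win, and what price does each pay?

Stratus, Meridian, Helix; each pays €99

Ordering the bids: 118 (Stratus), 115 (Meridian), 114 (Helix), 99 (Sable), 63 (Dune), …
Winners (3 units): Stratus, Meridian, Helix.
Highest unsuccessful bid: €99 → clearing price.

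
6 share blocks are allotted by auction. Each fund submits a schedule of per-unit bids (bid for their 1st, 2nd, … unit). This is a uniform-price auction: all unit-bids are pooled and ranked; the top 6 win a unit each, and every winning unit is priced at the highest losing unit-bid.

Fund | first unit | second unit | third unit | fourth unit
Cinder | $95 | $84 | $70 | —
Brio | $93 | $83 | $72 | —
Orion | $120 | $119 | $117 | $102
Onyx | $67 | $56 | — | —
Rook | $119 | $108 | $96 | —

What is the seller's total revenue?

All unit-bids, highest first — top 6: 120 (Orion-1), 119 (Orion-2), 119 (Rook-1), 117 (Orion-3), 108 (Rook-2), 102 (Orion-4)
Highest rejected unit-bid = $96.
Allocation: Orion 4, Rook 2. Every unit priced at $96.
Revenue = 6 × 96 = $576.

Total revenue: $576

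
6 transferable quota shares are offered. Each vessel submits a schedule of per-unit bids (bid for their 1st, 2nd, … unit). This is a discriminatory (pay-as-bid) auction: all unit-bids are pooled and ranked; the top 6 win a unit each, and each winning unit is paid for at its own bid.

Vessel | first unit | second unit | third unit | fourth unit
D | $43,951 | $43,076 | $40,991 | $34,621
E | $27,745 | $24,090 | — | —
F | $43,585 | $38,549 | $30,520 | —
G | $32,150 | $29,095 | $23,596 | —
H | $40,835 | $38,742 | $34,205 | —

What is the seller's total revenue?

All unit-bids, highest first — top 6: 43,951 (D-1), 43,585 (F-1), 43,076 (D-2), 40,991 (D-3), 40,835 (H-1), 38,742 (H-2)
Next rejected bid: $38,549 (not a price — pay-as-bid).
Each winning unit pays its own bid.
Revenue = 43,951 + 43,585 + 43,076 + 40,991 + 40,835 + 38,742 = $251,180.

Total revenue: $251,180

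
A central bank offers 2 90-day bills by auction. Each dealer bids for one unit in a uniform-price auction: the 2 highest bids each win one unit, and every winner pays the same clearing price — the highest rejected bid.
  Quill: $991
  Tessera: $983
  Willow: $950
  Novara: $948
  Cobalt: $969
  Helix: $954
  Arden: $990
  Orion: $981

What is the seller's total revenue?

Total revenue: $1,966

Ordering the bids: 991 (Quill), 990 (Arden), 983 (Tessera), 981 (Orion), …
The 2 highest are Quill, Arden.
First losing bid is Tessera's $983, which sets the uniform price.
Total revenue = 2 × $983 = $1,966.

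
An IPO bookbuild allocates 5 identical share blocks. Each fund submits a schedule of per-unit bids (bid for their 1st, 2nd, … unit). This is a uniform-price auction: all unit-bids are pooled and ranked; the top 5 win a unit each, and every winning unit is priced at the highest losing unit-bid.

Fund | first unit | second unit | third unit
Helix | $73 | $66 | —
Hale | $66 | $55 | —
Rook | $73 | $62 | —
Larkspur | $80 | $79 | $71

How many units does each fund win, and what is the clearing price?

Helix 1, Larkspur 3, Rook 1; clearing price $66

Pooled unit-bids ranked (top 5): 80 (Larkspur-1), 79 (Larkspur-2), 73 (Helix-1), 73 (Rook-1), 71 (Larkspur-3)
Highest rejected unit-bid = $66.
Allocation: Helix 1, Larkspur 3, Rook 1.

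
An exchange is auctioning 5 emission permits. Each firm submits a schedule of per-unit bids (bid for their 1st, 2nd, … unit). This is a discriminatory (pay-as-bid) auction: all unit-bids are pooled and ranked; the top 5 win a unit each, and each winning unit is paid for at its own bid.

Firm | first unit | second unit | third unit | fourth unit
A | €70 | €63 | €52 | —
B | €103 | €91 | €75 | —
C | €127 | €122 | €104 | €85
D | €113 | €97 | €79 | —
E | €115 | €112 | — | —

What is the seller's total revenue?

All unit-bids, highest first — top 5: 127 (C-1), 122 (C-2), 115 (E-1), 113 (D-1), 112 (E-2)
Next rejected bid: €104 (not a price — pay-as-bid).
Each winning unit pays its own bid.
Revenue = 127 + 122 + 115 + 113 + 112 = €589.

Total revenue: €589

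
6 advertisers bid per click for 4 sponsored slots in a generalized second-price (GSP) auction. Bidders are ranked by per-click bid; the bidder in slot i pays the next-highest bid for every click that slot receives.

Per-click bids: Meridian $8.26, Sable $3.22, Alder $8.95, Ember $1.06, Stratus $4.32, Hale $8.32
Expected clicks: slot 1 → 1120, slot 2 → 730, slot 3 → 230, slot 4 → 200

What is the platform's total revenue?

Total revenue: $16985.80

Sorting advertisers: $8.95 (Alder) > $8.32 (Hale) > $8.26 (Meridian) > $4.32 (Stratus) > $3.22 (Sable) > …
Slot 1: Alder pays $8.32 × 1120 = $9318.40
Slot 2: Hale pays $8.26 × 730 = $6029.80
Slot 3: Meridian pays $4.32 × 230 = $993.60
Slot 4: Stratus pays $3.22 × 200 = $644.00
Total = $16985.80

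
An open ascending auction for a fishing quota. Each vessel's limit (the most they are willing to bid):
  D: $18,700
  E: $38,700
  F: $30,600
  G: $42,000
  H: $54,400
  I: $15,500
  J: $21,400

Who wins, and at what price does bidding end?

H wins at $42,000

Limits ranked: 54,400 (H) > 42,000 (G) > 38,700 (E) > 30,600 (F) > 21,400 (J) > 18,700 (D) > …
Bidding ends when G exits at $42,000; H takes it.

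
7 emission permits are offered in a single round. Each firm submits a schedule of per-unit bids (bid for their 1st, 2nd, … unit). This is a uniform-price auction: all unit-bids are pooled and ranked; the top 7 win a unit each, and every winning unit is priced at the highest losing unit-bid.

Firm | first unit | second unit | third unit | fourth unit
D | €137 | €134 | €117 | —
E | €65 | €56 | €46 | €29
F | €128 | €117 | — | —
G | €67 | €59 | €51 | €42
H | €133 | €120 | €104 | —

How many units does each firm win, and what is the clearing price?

Merging the schedules and taking the best 7: 137 (D-1), 134 (D-2), 133 (H-1), 128 (F-1), 120 (H-2), 117 (D-3), 117 (F-2)
First bid not allocated: €104.
Allocation: D 3, F 2, H 2.

D 3, F 2, H 2; clearing price €104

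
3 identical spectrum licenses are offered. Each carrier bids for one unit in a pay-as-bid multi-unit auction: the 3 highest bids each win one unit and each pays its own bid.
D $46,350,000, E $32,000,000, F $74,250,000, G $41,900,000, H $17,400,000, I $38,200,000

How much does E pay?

Sorting: 74,250,000 (F), 46,350,000 (D), 41,900,000 (G), 38,200,000 (I), 32,000,000 (E), …
The 3 highest are F, D, G.
E does not win → $0.

E pays $0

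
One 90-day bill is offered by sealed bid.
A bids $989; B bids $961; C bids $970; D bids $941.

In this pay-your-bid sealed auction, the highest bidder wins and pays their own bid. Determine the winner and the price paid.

A pays $989

Sorting bids: 989 (A) > 970 (C) > 961 (B) > 941 (D)
First-price: A pays what they bid, $989.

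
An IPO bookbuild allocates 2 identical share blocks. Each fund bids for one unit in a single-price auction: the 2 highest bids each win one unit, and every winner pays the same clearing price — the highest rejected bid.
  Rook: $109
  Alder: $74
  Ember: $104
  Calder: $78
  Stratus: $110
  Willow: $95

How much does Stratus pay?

Stratus pays $104

Bids ranked high→low: 110 (Stratus), 109 (Rook), 104 (Ember), 95 (Willow), …
Top 2: Stratus, Rook.
Highest unsuccessful bid: $104 → clearing price.
Stratus wins → pays $104.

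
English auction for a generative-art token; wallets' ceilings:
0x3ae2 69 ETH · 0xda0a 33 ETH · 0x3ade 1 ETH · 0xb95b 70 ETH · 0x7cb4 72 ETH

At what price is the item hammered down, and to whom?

Limits in order: 72 (0x7cb4) > 70 (0xb95b) > 69 (0x3ae2) > 33 (0xda0a) > 1 (0x3ade)
Bidding ends when 0xb95b exits at 70 ETH; 0x7cb4 takes it.

0x7cb4 wins at 70 ETH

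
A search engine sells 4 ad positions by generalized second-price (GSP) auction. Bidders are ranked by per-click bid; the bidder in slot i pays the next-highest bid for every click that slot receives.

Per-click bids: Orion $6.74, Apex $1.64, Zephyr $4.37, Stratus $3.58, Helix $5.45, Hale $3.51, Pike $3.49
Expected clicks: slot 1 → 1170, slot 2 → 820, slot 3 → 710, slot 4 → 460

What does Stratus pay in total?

Stratus pays $1614.60

Ranked by bid: $6.74 (Orion) > $5.45 (Helix) > $4.37 (Zephyr) > $3.58 (Stratus) > $3.51 (Hale) > …
Stratus holds slot 4 → pays next bid $3.51 × 460 clicks = $1614.60.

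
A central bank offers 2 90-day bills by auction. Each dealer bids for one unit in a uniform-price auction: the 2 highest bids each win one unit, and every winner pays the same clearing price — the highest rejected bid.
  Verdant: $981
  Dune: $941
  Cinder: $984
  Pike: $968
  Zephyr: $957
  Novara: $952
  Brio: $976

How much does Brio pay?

Brio pays $0

Ordering the bids: 984 (Cinder), 981 (Verdant), 976 (Brio), 968 (Pike), …
Top 2: Cinder, Verdant.
Clearing price = highest rejected bid = $976.
Brio does not win → pays $0.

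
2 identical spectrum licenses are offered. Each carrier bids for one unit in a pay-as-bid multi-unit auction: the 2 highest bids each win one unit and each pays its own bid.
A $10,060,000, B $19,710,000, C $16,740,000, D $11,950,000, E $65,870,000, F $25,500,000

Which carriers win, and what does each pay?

E $65,870,000, F $25,500,000

Bids ranked high→low: 65,870,000 (E), 25,500,000 (F), 19,710,000 (B), 16,740,000 (C), …
Top 2: E, F.
Each winner pays its own bid: E $65,870,000, F $25,500,000.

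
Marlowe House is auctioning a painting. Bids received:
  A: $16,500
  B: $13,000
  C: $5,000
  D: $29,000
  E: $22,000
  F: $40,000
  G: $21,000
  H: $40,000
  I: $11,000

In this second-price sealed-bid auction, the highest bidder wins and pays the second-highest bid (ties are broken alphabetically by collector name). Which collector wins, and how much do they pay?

Bids ranked: 40,000 (F) > 40,000 (H) > 29,000 (D) > 22,000 (E) > 21,000 (G) > 16,500 (A) > …
F and H tie at $40,000; tie-break gives it to F.
Second-price: F pays H's bid of $40,000.

F pays $40,000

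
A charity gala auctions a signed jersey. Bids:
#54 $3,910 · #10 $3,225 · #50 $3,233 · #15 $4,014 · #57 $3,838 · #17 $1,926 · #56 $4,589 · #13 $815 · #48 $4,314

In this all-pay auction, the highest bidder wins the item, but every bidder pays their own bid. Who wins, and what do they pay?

#56 pays $4,589

Bids ranked: 4,589 (#56) > 4,314 (#48) > 4,014 (#15) > 3,910 (#54) > 3,838 (#57) > 3,233 (#50) > …
#56 is highest and takes the item; every bidder forfeits their bid.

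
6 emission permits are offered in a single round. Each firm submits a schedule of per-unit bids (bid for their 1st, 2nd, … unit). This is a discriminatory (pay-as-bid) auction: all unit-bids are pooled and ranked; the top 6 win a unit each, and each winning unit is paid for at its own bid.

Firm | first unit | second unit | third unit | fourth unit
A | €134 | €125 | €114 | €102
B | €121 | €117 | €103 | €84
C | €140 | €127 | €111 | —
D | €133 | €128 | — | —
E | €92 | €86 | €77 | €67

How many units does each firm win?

Merging the schedules and taking the best 6: 140 (C-1), 134 (A-1), 133 (D-1), 128 (D-2), 127 (C-2), 125 (A-2)
Next rejected bid: €121 (not a price — pay-as-bid).
Allocation: A 2, C 2, D 2.

A 2, C 2, D 2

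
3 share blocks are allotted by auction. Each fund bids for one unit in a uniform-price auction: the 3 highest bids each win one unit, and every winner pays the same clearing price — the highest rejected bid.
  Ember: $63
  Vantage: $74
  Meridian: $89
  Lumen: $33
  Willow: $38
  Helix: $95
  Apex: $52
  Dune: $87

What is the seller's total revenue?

Bids ranked high→low: 95 (Helix), 89 (Meridian), 87 (Dune), 74 (Vantage), 63 (Ember), …
The 3 highest are Helix, Meridian, Dune.
Highest unsuccessful bid: $74 → clearing price.
Total revenue = 3 × $74 = $222.

Total revenue: $222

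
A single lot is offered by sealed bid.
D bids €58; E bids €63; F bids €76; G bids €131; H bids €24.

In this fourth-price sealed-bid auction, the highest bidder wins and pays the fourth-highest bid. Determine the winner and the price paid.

Fourth-price sealed-bid auction: the highest bidder wins and pays the fourth-highest bid.
Bids ranked: 131 (G) > 76 (F) > 63 (E) > 58 (D) > 24 (H)
G is highest; pays the fourth-highest bid, €58.

G pays €58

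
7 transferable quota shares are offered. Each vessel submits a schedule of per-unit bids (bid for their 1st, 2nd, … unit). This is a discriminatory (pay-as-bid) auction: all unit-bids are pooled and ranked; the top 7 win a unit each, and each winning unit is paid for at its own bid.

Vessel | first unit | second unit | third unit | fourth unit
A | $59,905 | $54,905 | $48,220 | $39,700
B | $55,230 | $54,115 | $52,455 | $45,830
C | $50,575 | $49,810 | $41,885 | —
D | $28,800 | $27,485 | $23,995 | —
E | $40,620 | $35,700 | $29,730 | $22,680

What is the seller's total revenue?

Total revenue: $376,995

Pooled unit-bids ranked (top 7): 59,905 (A-1), 55,230 (B-1), 54,905 (A-2), 54,115 (B-2), 52,455 (B-3), 50,575 (C-1), 49,810 (C-2)
Next rejected bid: $48,220 (not a price — pay-as-bid).
Each winning unit pays its own bid.
Revenue = 59,905 + 55,230 + 54,905 + 54,115 + 52,455 + 50,575 + 49,810 = $376,995.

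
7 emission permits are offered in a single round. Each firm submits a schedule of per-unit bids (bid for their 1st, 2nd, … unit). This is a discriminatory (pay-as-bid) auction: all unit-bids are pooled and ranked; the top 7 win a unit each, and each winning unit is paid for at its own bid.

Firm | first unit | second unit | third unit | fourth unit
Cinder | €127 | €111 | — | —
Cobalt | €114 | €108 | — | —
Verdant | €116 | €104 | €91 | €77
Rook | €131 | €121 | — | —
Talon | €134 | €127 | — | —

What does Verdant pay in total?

Verdant pays €116

All unit-bids, highest first — top 7: 134 (Talon-1), 131 (Rook-1), 127 (Cinder-1), 127 (Talon-2), 121 (Rook-2), 116 (Verdant-1), 114 (Cobalt-1)
Next rejected bid: €111 (not a price — pay-as-bid).
Verdant's winning unit-bids: 116 = €116.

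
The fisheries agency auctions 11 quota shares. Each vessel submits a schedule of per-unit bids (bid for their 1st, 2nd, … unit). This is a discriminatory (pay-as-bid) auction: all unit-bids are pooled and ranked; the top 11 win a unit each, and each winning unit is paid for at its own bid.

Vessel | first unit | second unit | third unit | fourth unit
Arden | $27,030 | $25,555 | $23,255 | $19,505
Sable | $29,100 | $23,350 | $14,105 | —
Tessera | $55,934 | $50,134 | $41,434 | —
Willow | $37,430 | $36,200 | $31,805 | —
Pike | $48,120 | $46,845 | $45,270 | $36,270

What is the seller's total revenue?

All unit-bids, highest first — top 11: 55,934 (Tessera-1), 50,134 (Tessera-2), 48,120 (Pike-1), 46,845 (Pike-2), 45,270 (Pike-3), 41,434 (Tessera-3), 37,430 (Willow-1), 36,270 (Pike-4), 36,200 (Willow-2), 31,805 (Willow-3), 29,100 (Sable-1)
Next rejected bid: $27,030 (not a price — pay-as-bid).
Each winning unit pays its own bid.
Revenue = 55,934 + 50,134 + 48,120 + 46,845 + 45,270 + 41,434 + 37,430 + 36,270 + 36,200 + 31,805 + 29,100 = $458,542.

Total revenue: $458,542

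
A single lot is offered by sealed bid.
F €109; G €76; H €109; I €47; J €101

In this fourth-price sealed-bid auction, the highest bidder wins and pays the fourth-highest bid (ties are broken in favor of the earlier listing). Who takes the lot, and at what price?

Rule: the highest bidder wins and pays the fourth-highest bid.
Sorting bids: 109 (F) > 109 (H) > 101 (J) > 76 (G) > 47 (I)
Tie at €109 → F wins by tie-break.
F is highest; pays the fourth-highest bid, €76.

F pays €76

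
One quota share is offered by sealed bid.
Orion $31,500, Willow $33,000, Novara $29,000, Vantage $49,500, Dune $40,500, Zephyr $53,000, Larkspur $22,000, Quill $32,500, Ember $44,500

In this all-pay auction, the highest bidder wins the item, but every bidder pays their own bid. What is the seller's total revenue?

Sorting bids: 53,000 (Zephyr) > 49,500 (Vantage) > 44,500 (Ember) > 40,500 (Dune) > 33,000 (Willow) > 32,500 (Quill) > …
Every bidder forfeits their bid regardless of winning.
Revenue = 31,500 + 33,000 + 29,000 + 49,500 + 40,500 + 53,000 + 22,000 + 32,500 + 44,500 = $335,500.

Total revenue: $335,500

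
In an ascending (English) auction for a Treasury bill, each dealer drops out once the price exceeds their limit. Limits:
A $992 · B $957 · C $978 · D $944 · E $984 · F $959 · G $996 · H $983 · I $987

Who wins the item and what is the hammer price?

Limits in order: 996 (G) > 992 (A) > 987 (I) > 984 (E) > 983 (H) > 978 (C) > …
A is the last rival to drop out, at $992; G remains and wins at that price.

G wins at $992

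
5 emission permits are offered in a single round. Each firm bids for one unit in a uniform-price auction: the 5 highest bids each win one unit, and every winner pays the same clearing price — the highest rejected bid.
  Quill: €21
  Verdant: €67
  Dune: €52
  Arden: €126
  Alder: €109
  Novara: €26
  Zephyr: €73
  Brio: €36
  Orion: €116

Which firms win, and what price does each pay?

Bids ranked high→low: 126 (Arden), 116 (Orion), 109 (Alder), 73 (Zephyr), 67 (Verdant), 52 (Dune), 36 (Brio), …
Winners (5 units): Arden, Orion, Alder, Zephyr, Verdant.
Highest unsuccessful bid: €52 → clearing price.

Arden, Orion, Alder, Zephyr, Verdant; each pays €52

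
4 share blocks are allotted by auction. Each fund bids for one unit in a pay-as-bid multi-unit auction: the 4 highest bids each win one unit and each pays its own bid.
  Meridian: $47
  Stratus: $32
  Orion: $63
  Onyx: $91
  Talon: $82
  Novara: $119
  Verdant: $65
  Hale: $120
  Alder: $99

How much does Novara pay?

Novara pays $119

Bids ranked high→low: 120 (Hale), 119 (Novara), 99 (Alder), 91 (Onyx), 82 (Talon), 65 (Verdant), …
Top 4: Hale, Novara, Alder, Onyx.
Novara wins → own bid $119.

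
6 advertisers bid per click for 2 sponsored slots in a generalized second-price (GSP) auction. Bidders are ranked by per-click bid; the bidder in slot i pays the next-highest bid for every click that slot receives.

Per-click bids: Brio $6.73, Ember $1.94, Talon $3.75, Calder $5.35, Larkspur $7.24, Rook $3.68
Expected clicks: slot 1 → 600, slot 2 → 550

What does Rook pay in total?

Ranked by bid: $7.24 (Larkspur) > $6.73 (Brio) > $5.35 (Calder) > …
Rook ranks below slot 2 → no slot, pays nothing.

Rook pays $0.00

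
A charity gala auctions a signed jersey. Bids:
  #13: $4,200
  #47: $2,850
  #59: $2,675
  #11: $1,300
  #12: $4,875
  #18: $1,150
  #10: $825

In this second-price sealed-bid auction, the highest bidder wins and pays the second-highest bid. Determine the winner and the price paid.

Bids ranked: 4,875 (#12) > 4,200 (#13) > 2,850 (#47) > 2,675 (#59) > 1,300 (#11) > 1,150 (#18) > …
#12 is highest; pays the second-highest bid, $4,200.

#12 pays $4,200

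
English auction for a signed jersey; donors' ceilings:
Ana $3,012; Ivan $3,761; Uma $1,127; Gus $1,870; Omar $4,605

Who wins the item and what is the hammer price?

Limits in order: 4,605 (Omar) > 3,761 (Ivan) > 3,012 (Ana) > 1,870 (Gus) > 1,127 (Uma)
Once the price passes $3,761, only Omar is left; the hammer falls at Ivan's limit of $3,761.

Omar wins at $3,761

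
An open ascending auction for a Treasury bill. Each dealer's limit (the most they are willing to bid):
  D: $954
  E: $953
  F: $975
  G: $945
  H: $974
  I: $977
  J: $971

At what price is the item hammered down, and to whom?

I wins at $975

Rule: the price rises until one bidder remains; the winner pays the price at which the last rival dropped out.
Limits in order: 977 (I) > 975 (F) > 974 (H) > 971 (J) > 954 (D) > 953 (E) > …
Once the price passes $975, only I is left; the hammer falls at F's limit of $975.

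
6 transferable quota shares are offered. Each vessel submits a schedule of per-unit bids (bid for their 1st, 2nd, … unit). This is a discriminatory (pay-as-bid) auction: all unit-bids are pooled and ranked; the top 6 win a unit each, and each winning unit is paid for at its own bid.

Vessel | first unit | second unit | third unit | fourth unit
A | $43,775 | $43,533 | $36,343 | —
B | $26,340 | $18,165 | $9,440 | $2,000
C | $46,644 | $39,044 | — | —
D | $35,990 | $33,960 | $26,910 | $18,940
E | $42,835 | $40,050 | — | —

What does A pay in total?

All unit-bids, highest first — top 6: 46,644 (C-1), 43,775 (A-1), 43,533 (A-2), 42,835 (E-1), 40,050 (E-2), 39,044 (C-2)
Next rejected bid: $36,343 (not a price — pay-as-bid).
A's winning unit-bids: 43,775 + 43,533 = $87,308.

A pays $87,308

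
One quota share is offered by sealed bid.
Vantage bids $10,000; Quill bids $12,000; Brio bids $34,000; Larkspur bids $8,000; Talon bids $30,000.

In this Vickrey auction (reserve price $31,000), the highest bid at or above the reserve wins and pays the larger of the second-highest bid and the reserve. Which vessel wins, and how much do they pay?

Vickrey auction (reserve price $31,000): the highest bid at or above the reserve wins and pays the larger of the second-highest bid and the reserve.
Bids in order: 34,000 (Brio) > 30,000 (Talon) > 12,000 (Quill) > 10,000 (Vantage) > 8,000 (Larkspur)
Brio has the top bid at or above the reserve ($34,000).
max(second-highest $30,000, reserve $31,000) = $31,000.

Brio pays $31,000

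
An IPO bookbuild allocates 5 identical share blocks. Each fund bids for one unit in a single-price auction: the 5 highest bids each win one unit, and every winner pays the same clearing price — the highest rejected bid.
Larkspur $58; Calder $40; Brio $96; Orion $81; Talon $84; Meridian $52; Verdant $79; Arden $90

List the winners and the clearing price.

Brio, Arden, Talon, Orion, Verdant; each pays $58

Ordering the bids: 96 (Brio), 90 (Arden), 84 (Talon), 81 (Orion), 79 (Verdant), 58 (Larkspur), 52 (Meridian), …
Top 5: Brio, Arden, Talon, Orion, Verdant.
Clearing price = highest rejected bid = $58.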